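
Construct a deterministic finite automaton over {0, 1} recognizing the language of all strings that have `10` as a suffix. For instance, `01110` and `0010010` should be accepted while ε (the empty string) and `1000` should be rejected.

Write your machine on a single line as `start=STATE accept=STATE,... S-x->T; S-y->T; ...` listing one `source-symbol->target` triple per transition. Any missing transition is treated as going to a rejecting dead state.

Let each state record the length of the longest suffix of the input read so far that is also a prefix of `10`. B means the last symbol is `1`; C means the last 2 symbols are `10`. Accept only at C, where the string currently ends in `10`.
With 3 states:
       0  1 
>  A   A  B 
   B   C  B 
 * C   A  B 
(> = start, * = accepting)

start=A; accept=C; A-0->A; A-1->B; B-0->C; B-1->B; C-0->A; C-1->B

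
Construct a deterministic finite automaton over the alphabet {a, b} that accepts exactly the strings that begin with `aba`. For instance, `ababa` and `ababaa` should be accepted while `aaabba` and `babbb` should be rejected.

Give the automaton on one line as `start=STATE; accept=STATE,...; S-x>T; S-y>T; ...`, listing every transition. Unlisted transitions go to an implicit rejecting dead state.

start=S0; accept=S3; S0-a>S1; S0-b>S4; S1-a>S4; S1-b>S2; S2-a>S3; S2-b>S4; S3-a>S3; S3-b>S3; S4-a>S4; S4-b>S4

Check the first 3 symbols one by one: S0 through S2 record how many have matched `aba` so far; any wrong symbol goes to the dead state S4. After all 3 match we enter the accepting sink S3.
With 5 states:
        a   b  
>  S0   S1  S4 
   S1   S4  S2 
   S2   S3  S4 
 * S3   S3  S3 
   S4   S4  S4 
(> = start, * = accepting)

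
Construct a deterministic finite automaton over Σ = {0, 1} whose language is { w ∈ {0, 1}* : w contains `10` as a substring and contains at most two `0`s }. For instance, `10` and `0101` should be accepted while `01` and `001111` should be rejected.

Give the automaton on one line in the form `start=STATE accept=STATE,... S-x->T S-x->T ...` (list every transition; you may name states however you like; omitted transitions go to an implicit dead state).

Build one automaton per condition and run them in lockstep. The first has 3 states tracking whether and how much of `10` has been seen; the second has 4 states tracking the count of `0`s, saturating at 3. A product state is a pair (one from each), accepting exactly when both do. Equivalent product states are then merged.
With 7 states:
        0   1  
>  s0   s1  s2 
   s1   s3  s4 
   s2   s5  s2 
   s3   s3  s3 
   s4   s6  s4 
 * s5   s6  s5 
 * s6   s3  s6 
(> = start, * = accepting)

start=s0 accept=s5,s6 s0-0->s1 s0-1->s2 s1-0->s3 s1-1->s4 s2-0->s5 s2-1->s2 s3-0->s3 s3-1->s3 s4-0->s6 s4-1->s4 s5-0->s6 s5-1->s5 s6-0->s3 s6-1->s6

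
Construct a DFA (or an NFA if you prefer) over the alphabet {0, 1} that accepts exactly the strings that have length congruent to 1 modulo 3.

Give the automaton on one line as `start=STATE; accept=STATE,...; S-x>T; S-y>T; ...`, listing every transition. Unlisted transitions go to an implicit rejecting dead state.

start=s0; accept=s1; s0-0>s1; s0-1>s1; s1-0>s2; s1-1>s2; s2-0>s0; s2-1>s0

Count input length modulo 3: every symbol advances one step around the cycle s0 → s1 → s2 → s0. Accept at s1.
        0   1  
>  s0   s1  s1 
 * s1   s2  s2 
   s2   s0  s0 
(> = start, * = accepting)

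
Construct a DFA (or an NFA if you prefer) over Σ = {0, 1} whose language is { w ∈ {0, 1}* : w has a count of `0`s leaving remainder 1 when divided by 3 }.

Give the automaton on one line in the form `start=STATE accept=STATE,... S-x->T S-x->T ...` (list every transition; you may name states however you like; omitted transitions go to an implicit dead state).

start=A accept=B A-0->B A-1->A B-0->C B-1->B C-0->A C-1->C

Keep the running count of `0`s modulo 3: each `0` advances along the cycle A → B → C → A while other symbols loop. Accept at B.
3 states suffice.
       0  1 
>  A   B  A 
 * B   C  B 
   C   A  C 
(> = start, * = accepting)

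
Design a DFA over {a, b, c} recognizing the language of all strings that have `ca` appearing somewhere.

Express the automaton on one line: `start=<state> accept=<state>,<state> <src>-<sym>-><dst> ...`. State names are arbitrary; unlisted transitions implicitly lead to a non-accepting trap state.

start=q0 accept=q2 q0-a->q0 q0-b->q0 q0-c->q1 q1-a->q2 q1-b->q0 q1-c->q1 q2-a->q2 q2-b->q2 q2-c->q2

Track how much of `ca` has been matched so far: state q0 is no progress, q2 is the absorbing accept state reached once `ca` has occurred. Intermediate states record partial matches; on a mismatch, fall back to the longest reusable overlap.
With 3 states:
        a   b   c  
>  q0   q0  q0  q1 
   q1   q2  q0  q1 
 * q2   q2  q2  q2 
(> = start, * = accepting)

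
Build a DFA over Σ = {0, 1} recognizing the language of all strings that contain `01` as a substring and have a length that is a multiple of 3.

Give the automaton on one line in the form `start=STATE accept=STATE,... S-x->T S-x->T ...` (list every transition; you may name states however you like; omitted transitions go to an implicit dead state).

Handle the two conditions separately and then intersect. One (3 states) tracks whether and how much of `01` has been seen; the other (3 states) tracks the input length modulo 3. Each combined state is a pair, one component from each; accept when both components accept.
9 states suffice.
        0   1  
>  q0   q1  q2 
   q1   q3  q4 
   q2   q3  q5 
   q3   q6  q7 
   q4   q7  q7 
   q5   q6  q0 
   q6   q1  q8 
 * q7   q8  q8 
   q8   q4  q4 
(> = start, * = accepting)

start=q0 accept=q7 q0-0->q1 q0-1->q2 q1-0->q3 q1-1->q4 q2-0->q3 q2-1->q5 q3-0->q6 q3-1->q7 q4-0->q7 q4-1->q7 q5-0->q6 q5-1->q0 q6-0->q1 q6-1->q8 q7-0->q8 q7-1->q8 q8-0->q4 q8-1->q4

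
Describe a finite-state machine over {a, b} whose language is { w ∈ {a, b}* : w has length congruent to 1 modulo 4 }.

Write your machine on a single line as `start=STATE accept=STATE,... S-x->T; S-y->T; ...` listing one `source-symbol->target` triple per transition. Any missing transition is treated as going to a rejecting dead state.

start=S0; accept=S1; S0-a->S1; S0-b->S1; S1-a->S2; S1-b->S2; S2-a->S3; S2-b->S3; S3-a->S0; S3-b->S0

Only the length mod 4 matters, so use a 4-cycle: from any state, every input symbol moves to the next state, wrapping S3 back to S0. Mark S1 accepting.
4 states suffice.
        a   b  
>  S0   S1  S1 
 * S1   S2  S2 
   S2   S3  S3 
   S3   S0  S0 
(> = start, * = accepting)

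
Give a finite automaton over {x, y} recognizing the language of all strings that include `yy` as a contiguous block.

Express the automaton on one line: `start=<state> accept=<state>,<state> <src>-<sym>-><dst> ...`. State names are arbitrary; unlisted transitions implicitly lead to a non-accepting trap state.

start=s0 accept=s2 s0-x->s0 s0-y->s1 s1-x->s0 s1-y->s2 s2-x->s2 s2-y->s2

States s0..s1 record the length of the longest prefix of `yy` that matches the current input suffix. Reaching s2 means `yy` has been seen, and we stay there forever. Accept from s2.
3 states suffice.
        x   y  
>  s0   s0  s1 
   s1   s0  s2 
 * s2   s2  s2 
(> = start, * = accepting)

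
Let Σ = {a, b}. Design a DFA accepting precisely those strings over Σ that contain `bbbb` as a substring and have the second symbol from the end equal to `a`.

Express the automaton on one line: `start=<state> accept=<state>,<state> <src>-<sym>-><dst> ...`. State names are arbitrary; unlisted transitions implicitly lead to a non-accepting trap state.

start=S0 accept=S10,S11 S0-a->S1 S0-b->S2 S1-a->S3 S1-b->S4 S2-a->S5 S2-b->S6 S3-a->S3 S3-b->S4 S4-a->S5 S4-b->S6 S5-a->S3 S5-b->S4 S6-a->S5 S6-b->S7 S7-a->S5 S7-b->S8 S8-a->S9 S8-b->S8 S9-a->S10 S9-b->S11 S10-a->S10 S10-b->S11 S11-a->S9 S11-b->S8

Run two small machines in parallel and take their product. One (5 states) tracks whether and how much of `bbbb` has been seen; the other (7 states) tracks the last 2 symbols read. Each combined state is a pair, one component from each; accept when both components accept.
With 12 states:
          a    b  
>  S0     S1   S2 
   S1     S3   S4 
   S2     S5   S6 
   S3     S3   S4 
   S4     S5   S6 
   S5     S3   S4 
   S6     S5   S7 
   S7     S5   S8 
   S8     S9   S8 
   S9    S10  S11 
 * S10   S10  S11 
 * S11    S9   S8 
(> = start, * = accepting)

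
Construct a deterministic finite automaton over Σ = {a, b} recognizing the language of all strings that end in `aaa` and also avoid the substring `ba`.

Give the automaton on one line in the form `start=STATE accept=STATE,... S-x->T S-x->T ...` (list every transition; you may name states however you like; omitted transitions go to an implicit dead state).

start=q0 accept=q5 q0-a->q1 q0-b->q2 q1-a->q3 q1-b->q2 q2-a->q4 q2-b->q2 q3-a->q5 q3-b->q2 q4-a->q6 q4-b->q7 q5-a->q5 q5-b->q2 q6-a->q8 q6-b->q7 q7-a->q4 q7-b->q7 q8-a->q8 q8-b->q7

Handle the two conditions separately and then intersect. The first has 4 states tracking how much of the suffix `aaa` has currently been matched; the second has 3 states tracking partial matches of the forbidden pattern `ba`. A product state is a pair (one from each), accepting exactly when both do.
A 9-state machine:
        a   b  
>  q0   q1  q2 
   q1   q3  q2 
   q2   q4  q2 
   q3   q5  q2 
   q4   q6  q7 
 * q5   q5  q2 
   q6   q8  q7 
   q7   q4  q7 
   q8   q8  q7 
(> = start, * = accepting)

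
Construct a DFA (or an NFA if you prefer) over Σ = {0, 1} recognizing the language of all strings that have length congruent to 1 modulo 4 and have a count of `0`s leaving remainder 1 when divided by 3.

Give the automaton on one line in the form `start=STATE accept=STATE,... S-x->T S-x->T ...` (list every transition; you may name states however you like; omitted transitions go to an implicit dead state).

Handle the two conditions separately and then intersect. One (4 states) tracks the input length modulo 4; the other (3 states) tracks the count of `0`s modulo 3. Each combined state is a pair, one component from each; accept when both components accept.
12 states suffice.
       0  1 
>  A   B  C 
 * B   D  E 
   C   E  F 
   D   G  H 
   E   H  I 
   F   I  G 
   G   J  A 
   H   A  K 
   I   K  J 
   J   L  B 
   K   C  L 
   L   F  D 
(> = start, * = accepting)

start=A accept=B A-0->B A-1->C B-0->D B-1->E C-0->E C-1->F D-0->G D-1->H E-0->H E-1->I F-0->I F-1->G G-0->J G-1->A H-0->A H-1->K I-0->K I-1->J J-0->L J-1->B K-0->C K-1->L L-0->F L-1->D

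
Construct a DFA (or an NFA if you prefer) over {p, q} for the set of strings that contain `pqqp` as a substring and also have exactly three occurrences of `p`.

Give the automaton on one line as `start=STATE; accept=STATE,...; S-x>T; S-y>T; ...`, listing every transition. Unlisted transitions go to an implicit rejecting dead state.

Run two small machines in parallel and take their product. One (5 states) tracks whether and how much of `pqqp` has been seen; the other (5 states) tracks the count of `p`s, saturating at 4. Each combined state is a pair, one component from each; accept when both components accept. After merging equivalent states the machine shrinks.
11 states suffice.
       p  q 
>  A   B  A 
   B   C  D 
   C   E  F 
   D   C  G 
   E   E  E 
   F   E  H 
   G   I  J 
   H   K  E 
   I   K  I 
   J   C  J 
 * K   E  K 
(> = start, * = accepting)

start=A; accept=K; A-p>B; A-q>A; B-p>C; B-q>D; C-p>E; C-q>F; D-p>C; D-q>G; E-p>E; E-q>E; F-p>E; F-q>H; G-p>I; G-q>J; H-p>K; H-q>E; I-p>K; I-q>I; J-p>C; J-q>J; K-p>E; K-q>K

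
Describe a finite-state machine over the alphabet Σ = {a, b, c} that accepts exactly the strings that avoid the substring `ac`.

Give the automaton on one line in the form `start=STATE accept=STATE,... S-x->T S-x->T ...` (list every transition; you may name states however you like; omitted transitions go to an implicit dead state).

Track partial matches of the forbidden pattern `ac`. State q2 is a dead state reached once `ac` has occurred; every other state accepts. q0 means no part of `ac` is currently matched.
        a   b   c  
>* q0   q1  q0  q0 
 * q1   q1  q0  q2 
   q2   q2  q2  q2 
(> = start, * = accepting)

start=q0 accept=q0,q1 q0-a->q1 q0-b->q0 q0-c->q0 q1-a->q1 q1-b->q0 q1-c->q2 q2-a->q2 q2-b->q2 q2-c->q2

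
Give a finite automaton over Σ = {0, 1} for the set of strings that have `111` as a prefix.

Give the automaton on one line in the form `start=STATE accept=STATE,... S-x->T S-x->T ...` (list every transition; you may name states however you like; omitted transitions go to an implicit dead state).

Check the first 3 symbols one by one: s0 through s2 record how many have matched `111` so far; any wrong symbol goes to the dead state s4. After all 3 match we enter the accepting sink s3.
With 5 states:
        0   1  
>  s0   s4  s1 
   s1   s4  s2 
   s2   s4  s3 
 * s3   s3  s3 
   s4   s4  s4 
(> = start, * = accepting)

start=s0 accept=s3 s0-0->s4 s0-1->s1 s1-0->s4 s1-1->s2 s2-0->s4 s2-1->s3 s3-0->s3 s3-1->s3 s4-0->s4 s4-1->s4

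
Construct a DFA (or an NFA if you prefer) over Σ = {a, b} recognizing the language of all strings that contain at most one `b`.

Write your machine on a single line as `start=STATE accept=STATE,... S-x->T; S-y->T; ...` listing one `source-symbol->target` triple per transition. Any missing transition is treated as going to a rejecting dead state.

start=q0; accept=q0,q1; q0-a->q0; q0-b->q1; q1-a->q1; q1-b->q2; q2-a->q2; q2-b->q2

Count `b`s, saturating at 2: state q0 means no `b` yet, q1 means one `b` seen, q2 means more than one. Each `b` increments (capped at q2); other symbols loop. Accept from {q0, q1}.
3 states suffice.
        a   b  
>* q0   q0  q1 
 * q1   q1  q2 
   q2   q2  q2 
(> = start, * = accepting)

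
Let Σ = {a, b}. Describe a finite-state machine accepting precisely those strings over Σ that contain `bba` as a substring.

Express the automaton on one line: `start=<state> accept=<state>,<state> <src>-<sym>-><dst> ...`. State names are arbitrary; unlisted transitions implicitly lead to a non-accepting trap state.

States q0..q2 record the length of the longest prefix of `bba` that matches the current input suffix. Reaching q3 means `bba` has been seen, and we stay there forever. Accept from q3.
        a   b  
>  q0   q0  q1 
   q1   q0  q2 
   q2   q3  q2 
 * q3   q3  q3 
(> = start, * = accepting)

start=q0 accept=q3 q0-a->q0 q0-b->q1 q1-a->q0 q1-b->q2 q2-a->q3 q2-b->q2 q3-a->q3 q3-b->q3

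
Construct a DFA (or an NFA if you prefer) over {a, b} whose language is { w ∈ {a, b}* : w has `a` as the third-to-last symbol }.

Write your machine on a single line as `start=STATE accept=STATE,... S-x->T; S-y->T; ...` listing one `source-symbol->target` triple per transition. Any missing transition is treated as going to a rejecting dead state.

A DFA must remember the last 3 symbols (since which symbol is third-to-last isn't known until the input ends). Use one state per possible window of the last ≤3 symbols; accept from those whose window starts with `a`.
15 states suffice.
          a    b  
>  q0     q1   q2 
   q1     q3   q4 
   q2     q5   q6 
   q3     q7   q8 
   q4     q9  q10 
   q5    q11  q12 
   q6    q13  q14 
 * q7     q7   q8 
 * q8     q9  q10 
 * q9    q11  q12 
 * q10   q13  q14 
   q11    q7   q8 
   q12    q9  q10 
   q13   q11  q12 
   q14   q13  q14 
(> = start, * = accepting)

start=q0; accept=q7,q8,q9,q10; q0-a->q1; q0-b->q2; q1-a->q3; q1-b->q4; q2-a->q5; q2-b->q6; q3-a->q7; q3-b->q8; q4-a->q9; q4-b->q10; q5-a->q11; q5-b->q12; q6-a->q13; q6-b->q14; q7-a->q7; q7-b->q8; q8-a->q9; q8-b->q10; q9-a->q11; q9-b->q12; q10-a->q13; q10-b->q14; q11-a->q7; q11-b->q8; q12-a->q9; q12-b->q10; q13-a->q11; q13-b->q12; q14-a->q13; q14-b->q14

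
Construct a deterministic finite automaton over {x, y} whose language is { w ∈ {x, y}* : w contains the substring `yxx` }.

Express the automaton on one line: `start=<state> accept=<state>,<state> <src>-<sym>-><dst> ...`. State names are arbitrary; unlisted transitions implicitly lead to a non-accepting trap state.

start=s0 accept=s3 s0-x->s0 s0-y->s1 s1-x->s2 s1-y->s1 s2-x->s3 s2-y->s1 s3-x->s3 s3-y->s3

Track how much of `yxx` has been matched so far: state s0 is no progress, s3 is the absorbing accept state reached once `yxx` has occurred. Intermediate states record partial matches; on a mismatch, fall back to the longest reusable overlap.
With 4 states:
        x   y  
>  s0   s0  s1 
   s1   s2  s1 
   s2   s3  s1 
 * s3   s3  s3 
(> = start, * = accepting)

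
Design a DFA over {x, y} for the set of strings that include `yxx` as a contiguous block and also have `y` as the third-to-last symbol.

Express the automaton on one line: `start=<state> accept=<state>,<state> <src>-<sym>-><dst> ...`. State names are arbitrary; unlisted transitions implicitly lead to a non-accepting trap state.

Run two small machines in parallel and take their product. One (4 states) tracks whether and how much of `yxx` has been seen; the other (15 states) tracks the last 3 symbols read. Each combined state is a pair, one component from each; accept when both components accept. Equivalent product states are then merged.
11 states suffice.
          x    y  
>  q0     q0   q1 
   q1     q2   q1 
   q2     q3   q1 
 * q3     q4   q5 
   q4     q4   q5 
   q5     q6   q7 
   q6     q3   q8 
   q7     q9  q10 
 * q8     q6   q7 
 * q9     q3   q8 
 * q10    q9  q10 
(> = start, * = accepting)

start=q0 accept=q3,q8,q9,q10 q0-x->q0 q0-y->q1 q1-x->q2 q1-y->q1 q2-x->q3 q2-y->q1 q3-x->q4 q3-y->q5 q4-x->q4 q4-y->q5 q5-x->q6 q5-y->q7 q6-x->q3 q6-y->q8 q7-x->q9 q7-y->q10 q8-x->q6 q8-y->q7 q9-x->q3 q9-y->q8 q10-x->q9 q10-y->q10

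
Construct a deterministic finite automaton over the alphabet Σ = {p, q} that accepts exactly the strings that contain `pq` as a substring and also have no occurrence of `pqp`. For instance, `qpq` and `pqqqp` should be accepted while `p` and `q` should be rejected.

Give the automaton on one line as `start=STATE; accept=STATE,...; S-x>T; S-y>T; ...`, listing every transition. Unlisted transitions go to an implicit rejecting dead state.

Build one automaton per condition and run them in lockstep. One (3 states) tracks whether and how much of `pq` has been seen; the other (4 states) tracks partial matches of the forbidden pattern `pqp`. Each combined state is a pair, one component from each; accept when both components accept.
With 6 states:
        p   q  
>  S0   S1  S0 
   S1   S1  S2 
 * S2   S3  S4 
   S3   S3  S3 
 * S4   S5  S4 
 * S5   S5  S2 
(> = start, * = accepting)

start=S0; accept=S2,S4,S5; S0-p>S1; S0-q>S0; S1-p>S1; S1-q>S2; S2-p>S3; S2-q>S4; S3-p>S3; S3-q>S3; S4-p>S5; S4-q>S4; S5-p>S5; S5-q>S2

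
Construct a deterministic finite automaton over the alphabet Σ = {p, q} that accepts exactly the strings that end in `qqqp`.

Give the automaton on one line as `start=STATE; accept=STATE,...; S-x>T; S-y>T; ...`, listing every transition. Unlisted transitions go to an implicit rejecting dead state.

Let each state record the length of the longest suffix of the input read so far that is also a prefix of `qqqp`. B means the last symbol is `q`; C means the last 2 symbols are `qq`; D means the last 3 symbols are `qqq`; E means the last 4 symbols are `qqqp`. Accept only at E, where the string currently ends in `qqqp`.
5 states suffice.
       p  q 
>  A   A  B 
   B   A  C 
   C   A  D 
   D   E  D 
 * E   A  B 
(> = start, * = accepting)

start=A; accept=E; A-p>A; A-q>B; B-p>A; B-q>C; C-p>A; C-q>D; D-p>E; D-q>D; E-p>A; E-q>B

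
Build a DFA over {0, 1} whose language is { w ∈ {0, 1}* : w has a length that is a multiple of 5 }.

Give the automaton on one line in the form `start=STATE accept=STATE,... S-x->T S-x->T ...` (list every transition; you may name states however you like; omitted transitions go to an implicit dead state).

Count input length modulo 5: every symbol advances one step around the cycle S0 → S1 → S2 → S3 → S4 → S0. Accept at S0.
5 states suffice.
        0   1  
>* S0   S1  S1 
   S1   S2  S2 
   S2   S3  S3 
   S3   S4  S4 
   S4   S0  S0 
(> = start, * = accepting)

start=S0 accept=S0 S0-0->S1 S0-1->S1 S1-0->S2 S1-1->S2 S2-0->S3 S2-1->S3 S3-0->S4 S3-1->S4 S4-0->S0 S4-1->S0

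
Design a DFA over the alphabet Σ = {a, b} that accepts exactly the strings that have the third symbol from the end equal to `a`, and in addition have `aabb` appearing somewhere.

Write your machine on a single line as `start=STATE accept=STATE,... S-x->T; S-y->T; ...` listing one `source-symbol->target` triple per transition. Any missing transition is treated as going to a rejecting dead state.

Run two small machines in parallel and take their product. One (15 states) tracks the last 3 symbols read; the other (5 states) tracks whether and how much of `aabb` has been seen. Each combined state is a pair, one component from each; accept when both components accept.
23 states suffice.
          a    b  
>  S0     S1   S2 
   S1     S3   S4 
   S2     S5   S6 
   S3     S7   S8 
   S4     S9  S10 
   S5    S11  S12 
   S6    S13  S14 
   S7     S7   S8 
   S8     S9  S15 
   S9    S11  S12 
   S10   S13  S14 
   S11    S7   S8 
   S12    S9  S10 
   S13   S11  S12 
   S14   S13  S14 
 * S15   S16  S17 
   S16   S18  S19 
   S17   S16  S17 
   S18   S20  S21 
   S19   S22  S15 
 * S20   S20  S21 
 * S21   S22  S15 
 * S22   S18  S19 
(> = start, * = accepting)

start=S0; accept=S15,S20,S21,S22; S0-a->S1; S0-b->S2; S1-a->S3; S1-b->S4; S2-a->S5; S2-b->S6; S3-a->S7; S3-b->S8; S4-a->S9; S4-b->S10; S5-a->S11; S5-b->S12; S6-a->S13; S6-b->S14; S7-a->S7; S7-b->S8; S8-a->S9; S8-b->S15; S9-a->S11; S9-b->S12; S10-a->S13; S10-b->S14; S11-a->S7; S11-b->S8; S12-a->S9; S12-b->S10; S13-a->S11; S13-b->S12; S14-a->S13; S14-b->S14; S15-a->S16; S15-b->S17; S16-a->S18; S16-b->S19; S17-a->S16; S17-b->S17; S18-a->S20; S18-b->S21; S19-a->S22; S19-b->S15; S20-a->S20; S20-b->S21; S21-a->S22; S21-b->S15; S22-a->S18; S22-b->S19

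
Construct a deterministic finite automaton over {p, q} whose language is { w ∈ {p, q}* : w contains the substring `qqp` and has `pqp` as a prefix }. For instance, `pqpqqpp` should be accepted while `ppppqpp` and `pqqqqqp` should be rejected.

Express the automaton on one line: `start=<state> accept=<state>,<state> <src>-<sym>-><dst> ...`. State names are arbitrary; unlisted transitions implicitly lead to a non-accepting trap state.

start=S0 accept=S7 S0-p->S1 S0-q->S2 S1-p->S2 S1-q->S3 S2-p->S2 S2-q->S2 S3-p->S4 S3-q->S2 S4-p->S4 S4-q->S5 S5-p->S4 S5-q->S6 S6-p->S7 S6-q->S6 S7-p->S7 S7-q->S7

Handle the two conditions separately and then intersect. One (4 states) tracks whether and how much of `qqp` has been seen; the other (5 states) tracks whether the input so far still matches the prefix `pqp`. Each combined state is a pair, one component from each; accept when both components accept. Equivalent product states are then merged.
8 states suffice.
        p   q  
>  S0   S1  S2 
   S1   S2  S3 
   S2   S2  S2 
   S3   S4  S2 
   S4   S4  S5 
   S5   S4  S6 
   S6   S7  S6 
 * S7   S7  S7 
(> = start, * = accepting)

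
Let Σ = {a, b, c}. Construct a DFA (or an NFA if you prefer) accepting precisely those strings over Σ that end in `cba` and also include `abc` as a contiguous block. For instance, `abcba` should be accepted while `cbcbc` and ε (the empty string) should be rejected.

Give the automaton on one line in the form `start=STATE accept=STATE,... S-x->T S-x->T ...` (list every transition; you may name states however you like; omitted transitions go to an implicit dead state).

start=q0 accept=q9 q0-a->q1 q0-b->q0 q0-c->q2 q1-a->q1 q1-b->q3 q1-c->q2 q2-a->q1 q2-b->q4 q2-c->q2 q3-a->q1 q3-b->q0 q3-c->q5 q4-a->q6 q4-b->q0 q4-c->q2 q5-a->q7 q5-b->q8 q5-c->q5 q6-a->q1 q6-b->q3 q6-c->q2 q7-a->q7 q7-b->q7 q7-c->q5 q8-a->q9 q8-b->q7 q8-c->q5 q9-a->q7 q9-b->q7 q9-c->q5

Build one automaton per condition and run them in lockstep. The first has 4 states tracking how much of the suffix `cba` has currently been matched; the second has 4 states tracking whether and how much of `abc` has been seen. A product state is a pair (one from each), accepting exactly when both do.
        a   b   c  
>  q0   q1  q0  q2 
   q1   q1  q3  q2 
   q2   q1  q4  q2 
   q3   q1  q0  q5 
   q4   q6  q0  q2 
   q5   q7  q8  q5 
   q6   q1  q3  q2 
   q7   q7  q7  q5 
   q8   q9  q7  q5 
 * q9   q7  q7  q5 
(> = start, * = accepting)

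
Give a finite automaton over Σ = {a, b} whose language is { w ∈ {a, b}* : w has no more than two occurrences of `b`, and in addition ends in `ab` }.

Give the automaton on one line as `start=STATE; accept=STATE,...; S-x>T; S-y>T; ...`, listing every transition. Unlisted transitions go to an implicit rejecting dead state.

Build one automaton per condition and run them in lockstep. One (4 states) tracks the count of `b`s, saturating at 3; the other (3 states) tracks how much of the suffix `ab` has currently been matched. Each combined state is a pair, one component from each; accept when both components accept. Equivalent product states are then merged.
        a   b  
>  q0   q1  q2 
   q1   q1  q3 
   q2   q4  q5 
 * q3   q4  q5 
   q4   q4  q6 
   q5   q5  q5 
 * q6   q5  q5 
(> = start, * = accepting)

start=q0; accept=q3,q6; q0-a>q1; q0-b>q2; q1-a>q1; q1-b>q3; q2-a>q4; q2-b>q5; q3-a>q4; q3-b>q5; q4-a>q4; q4-b>q6; q5-a>q5; q5-b>q5; q6-a>q5; q6-b>q5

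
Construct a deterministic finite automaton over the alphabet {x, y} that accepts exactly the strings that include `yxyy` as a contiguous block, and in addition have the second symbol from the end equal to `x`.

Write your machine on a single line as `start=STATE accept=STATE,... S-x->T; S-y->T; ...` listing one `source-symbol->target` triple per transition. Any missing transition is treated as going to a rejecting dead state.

start=q0; accept=q10,q11; q0-x->q1; q0-y->q2; q1-x->q3; q1-y->q4; q2-x->q5; q2-y->q6; q3-x->q3; q3-y->q4; q4-x->q5; q4-y->q6; q5-x->q3; q5-y->q7; q6-x->q5; q6-y->q6; q7-x->q5; q7-y->q8; q8-x->q9; q8-y->q8; q9-x->q10; q9-y->q11; q10-x->q10; q10-y->q11; q11-x->q9; q11-y->q8

Run two small machines in parallel and take their product. The first has 5 states tracking whether and how much of `yxyy` has been seen; the second has 7 states tracking the last 2 symbols read. A product state is a pair (one from each), accepting exactly when both do.
A 12-state machine:
          x    y  
>  q0     q1   q2 
   q1     q3   q4 
   q2     q5   q6 
   q3     q3   q4 
   q4     q5   q6 
   q5     q3   q7 
   q6     q5   q6 
   q7     q5   q8 
   q8     q9   q8 
   q9    q10  q11 
 * q10   q10  q11 
 * q11    q9   q8 
(> = start, * = accepting)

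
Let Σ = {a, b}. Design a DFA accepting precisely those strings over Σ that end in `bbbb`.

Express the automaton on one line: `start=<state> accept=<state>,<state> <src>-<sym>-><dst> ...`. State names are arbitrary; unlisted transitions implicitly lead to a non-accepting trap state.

Remember how much of `bbbb` the current input suffix matches. State S0 means no match yet; S1 means the last symbol is `b`; S2 means the last 2 symbols are `bb`; S3 means the last 3 symbols are `bbb`; S4 means the last 4 symbols are `bbbb`. Only S4 accepts. On a mismatch, fall back to the longest proper suffix that is still a prefix of `bbbb`.
A 5-state machine:
        a   b  
>  S0   S0  S1 
   S1   S0  S2 
   S2   S0  S3 
   S3   S0  S4 
 * S4   S0  S4 
(> = start, * = accepting)

start=S0 accept=S4 S0-a->S0 S0-b->S1 S1-a->S0 S1-b->S2 S2-a->S0 S2-b->S3 S3-a->S0 S3-b->S4 S4-a->S0 S4-b->S4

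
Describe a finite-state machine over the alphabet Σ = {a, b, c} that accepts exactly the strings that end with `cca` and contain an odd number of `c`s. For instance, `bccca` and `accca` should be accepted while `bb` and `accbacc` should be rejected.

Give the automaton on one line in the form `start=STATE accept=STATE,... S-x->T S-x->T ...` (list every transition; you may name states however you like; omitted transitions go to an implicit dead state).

Handle the two conditions separately and then intersect. The first has 4 states tracking how much of the suffix `cca` has currently been matched; the second has 2 states tracking the count of `c`s modulo 2. A product state is a pair (one from each), accepting exactly when both do. Minimizing collapses redundant product states.
5 states suffice.
        a   b   c  
>  s0   s0  s0  s1 
   s1   s1  s1  s2 
   s2   s0  s0  s3 
   s3   s4  s1  s2 
 * s4   s1  s1  s2 
(> = start, * = accepting)

start=s0 accept=s4 s0-a->s0 s0-b->s0 s0-c->s1 s1-a->s1 s1-b->s1 s1-c->s2 s2-a->s0 s2-b->s0 s2-c->s3 s3-a->s4 s3-b->s1 s3-c->s2 s4-a->s1 s4-b->s1 s4-c->s2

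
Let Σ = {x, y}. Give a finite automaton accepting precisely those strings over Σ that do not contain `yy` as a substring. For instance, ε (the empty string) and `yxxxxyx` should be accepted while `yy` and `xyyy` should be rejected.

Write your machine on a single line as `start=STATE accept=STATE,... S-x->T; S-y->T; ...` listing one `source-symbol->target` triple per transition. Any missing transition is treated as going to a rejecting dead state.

This is the complement of 'contains `yy`'. Use the same substring-matching states — s0 through s2 holding how much of `yy` has just been matched — but flip the accepting set: everything except the trap s2 accepts.
        x   y  
>* s0   s0  s1 
 * s1   s0  s2 
   s2   s2  s2 
(> = start, * = accepting)

start=s0; accept=s0,s1; s0-x->s0; s0-y->s1; s1-x->s0; s1-y->s2; s2-x->s2; s2-y->s2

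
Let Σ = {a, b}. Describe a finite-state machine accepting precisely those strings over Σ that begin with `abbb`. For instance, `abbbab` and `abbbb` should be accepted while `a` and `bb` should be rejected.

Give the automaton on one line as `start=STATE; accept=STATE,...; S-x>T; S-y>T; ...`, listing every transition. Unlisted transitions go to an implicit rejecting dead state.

Walk along `abbb` while the input agrees: from S0 take `a` to S1, and so on. Any deviation drops to the rejecting sink S5. Once S4 is reached the prefix is confirmed and every continuation is accepted.
6 states suffice.
        a   b  
>  S0   S1  S5 
   S1   S5  S2 
   S2   S5  S3 
   S3   S5  S4 
 * S4   S4  S4 
   S5   S5  S5 
(> = start, * = accepting)

start=S0; accept=S4; S0-a>S1; S0-b>S5; S1-a>S5; S1-b>S2; S2-a>S5; S2-b>S3; S3-a>S5; S3-b>S4; S4-a>S4; S4-b>S4; S5-a>S5; S5-b>S5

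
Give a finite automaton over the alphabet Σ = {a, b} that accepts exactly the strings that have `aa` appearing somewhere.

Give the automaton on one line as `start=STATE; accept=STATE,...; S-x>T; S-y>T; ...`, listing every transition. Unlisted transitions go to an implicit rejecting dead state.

Track how much of `aa` has been matched so far: state S0 is no progress, S2 is the absorbing accept state reached once `aa` has occurred. Intermediate states record partial matches; on a mismatch, fall back to the longest reusable overlap.
3 states suffice.
        a   b  
>  S0   S1  S0 
   S1   S2  S0 
 * S2   S2  S2 
(> = start, * = accepting)

start=S0; accept=S2; S0-a>S1; S0-b>S0; S1-a>S2; S1-b>S0; S2-a>S2; S2-b>S2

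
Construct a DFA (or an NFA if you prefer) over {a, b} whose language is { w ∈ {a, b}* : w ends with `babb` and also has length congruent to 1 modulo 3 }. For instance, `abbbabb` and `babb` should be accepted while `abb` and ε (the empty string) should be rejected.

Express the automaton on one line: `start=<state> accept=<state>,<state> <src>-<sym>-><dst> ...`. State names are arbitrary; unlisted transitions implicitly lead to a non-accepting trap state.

Build one automaton per condition and run them in lockstep. One (5 states) tracks how much of the suffix `babb` has currently been matched; the other (3 states) tracks the input length modulo 3. Each combined state is a pair, one component from each; accept when both components accept.
15 states suffice.
          a    b  
>  S0     S1   S2 
   S1     S3   S4 
   S2     S5   S4 
   S3     S0   S6 
   S4     S7   S6 
   S5     S0   S8 
   S6     S9   S2 
   S7     S1  S10 
   S8     S9  S11 
   S9     S3  S12 
   S10    S5  S13 
 * S11    S5   S4 
   S12    S7  S14 
   S13    S7   S6 
   S14    S9   S2 
(> = start, * = accepting)

start=S0 accept=S11 S0-a->S1 S0-b->S2 S1-a->S3 S1-b->S4 S2-a->S5 S2-b->S4 S3-a->S0 S3-b->S6 S4-a->S7 S4-b->S6 S5-a->S0 S5-b->S8 S6-a->S9 S6-b->S2 S7-a->S1 S7-b->S10 S8-a->S9 S8-b->S11 S9-a->S3 S9-b->S12 S10-a->S5 S10-b->S13 S11-a->S5 S11-b->S4 S12-a->S7 S12-b->S14 S13-a->S7 S13-b->S6 S14-a->S9 S14-b->S2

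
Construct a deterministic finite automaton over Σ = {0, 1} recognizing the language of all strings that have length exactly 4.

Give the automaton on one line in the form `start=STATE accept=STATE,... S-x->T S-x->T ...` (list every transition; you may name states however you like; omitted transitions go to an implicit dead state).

Count input length up to 5: every symbol moves from A toward F, which means 'more than 4' and absorbs. Accept from {E}.
6 states suffice.
       0  1 
>  A   B  B 
   B   C  C 
   C   D  D 
   D   E  E 
 * E   F  F 
   F   F  F 
(> = start, * = accepting)

start=A accept=E A-0->B A-1->B B-0->C B-1->C C-0->D C-1->D D-0->E D-1->E E-0->F E-1->F F-0->F F-1->F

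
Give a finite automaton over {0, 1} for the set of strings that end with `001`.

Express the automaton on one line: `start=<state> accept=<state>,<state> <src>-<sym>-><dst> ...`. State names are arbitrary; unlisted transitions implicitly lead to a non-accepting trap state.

Let each state record the length of the longest suffix of the input read so far that is also a prefix of `001`. s1 means the last symbol is `0`; s2 means the last 2 symbols are `00`; s3 means the last 3 symbols are `001`. Accept only at s3, where the string currently ends in `001`.
        0   1  
>  s0   s1  s0 
   s1   s2  s0 
   s2   s2  s3 
 * s3   s1  s0 
(> = start, * = accepting)

start=s0 accept=s3 s0-0->s1 s0-1->s0 s1-0->s2 s1-1->s0 s2-0->s2 s2-1->s3 s3-0->s1 s3-1->s0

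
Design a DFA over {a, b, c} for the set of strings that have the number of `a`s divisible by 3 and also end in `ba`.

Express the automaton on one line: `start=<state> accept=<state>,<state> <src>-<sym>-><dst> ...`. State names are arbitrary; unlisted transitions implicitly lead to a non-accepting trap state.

Build one automaton per condition and run them in lockstep. The first has 3 states tracking the count of `a`s modulo 3; the second has 3 states tracking how much of the suffix `ba` has currently been matched. A product state is a pair (one from each), accepting exactly when both do. After merging equivalent states the machine shrinks.
        a   b   c  
>  q0   q1  q0  q0 
   q1   q2  q1  q1 
   q2   q0  q3  q2 
   q3   q4  q3  q2 
 * q4   q1  q0  q0 
(> = start, * = accepting)

start=q0 accept=q4 q0-a->q1 q0-b->q0 q0-c->q0 q1-a->q2 q1-b->q1 q1-c->q1 q2-a->q0 q2-b->q3 q2-c->q2 q3-a->q4 q3-b->q3 q3-c->q2 q4-a->q1 q4-b->q0 q4-c->q0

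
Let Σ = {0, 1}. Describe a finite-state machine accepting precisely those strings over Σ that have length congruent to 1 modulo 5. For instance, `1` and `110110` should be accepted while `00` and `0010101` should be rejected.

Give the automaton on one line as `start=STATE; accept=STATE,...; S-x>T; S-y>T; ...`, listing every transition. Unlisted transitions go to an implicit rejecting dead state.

Count input length modulo 5: every symbol advances one step around the cycle s0 → s1 → s2 → s3 → s4 → s0. Accept at s1.
        0   1  
>  s0   s1  s1 
 * s1   s2  s2 
   s2   s3  s3 
   s3   s4  s4 
   s4   s0  s0 
(> = start, * = accepting)

start=s0; accept=s1; s0-0>s1; s0-1>s1; s1-0>s2; s1-1>s2; s2-0>s3; s2-1>s3; s3-0>s4; s3-1>s4; s4-0>s0; s4-1>s0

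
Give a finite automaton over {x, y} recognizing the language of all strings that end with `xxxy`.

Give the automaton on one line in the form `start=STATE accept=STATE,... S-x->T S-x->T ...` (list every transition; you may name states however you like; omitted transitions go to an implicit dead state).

start=S0 accept=S4 S0-x->S1 S0-y->S0 S1-x->S2 S1-y->S0 S2-x->S3 S2-y->S0 S3-x->S3 S3-y->S4 S4-x->S1 S4-y->S0

Remember how much of `xxxy` the current input suffix matches. State S0 means no match yet; S1 means the last symbol is `x`; S2 means the last 2 symbols are `xx`; S3 means the last 3 symbols are `xxx`; S4 means the last 4 symbols are `xxxy`. Only S4 accepts. On a mismatch, fall back to the longest proper suffix that is still a prefix of `xxxy`.
5 states suffice.
        x   y  
>  S0   S1  S0 
   S1   S2  S0 
   S2   S3  S0 
   S3   S3  S4 
 * S4   S1  S0 
(> = start, * = accepting)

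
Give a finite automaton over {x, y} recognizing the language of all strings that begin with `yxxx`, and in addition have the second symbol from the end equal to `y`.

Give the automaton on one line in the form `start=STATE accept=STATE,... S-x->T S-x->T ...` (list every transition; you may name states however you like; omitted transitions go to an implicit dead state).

start=q0 accept=q7,q8 q0-x->q1 q0-y->q2 q1-x->q1 q1-y->q1 q2-x->q3 q2-y->q1 q3-x->q4 q3-y->q1 q4-x->q5 q4-y->q1 q5-x->q5 q5-y->q6 q6-x->q7 q6-y->q8 q7-x->q5 q7-y->q6 q8-x->q7 q8-y->q8

Handle the two conditions separately and then intersect. The first has 6 states tracking whether the input so far still matches the prefix `yxxx`; the second has 7 states tracking the last 2 symbols read. A product state is a pair (one from each), accepting exactly when both do. After merging equivalent states the machine shrinks.
        x   y  
>  q0   q1  q2 
   q1   q1  q1 
   q2   q3  q1 
   q3   q4  q1 
   q4   q5  q1 
   q5   q5  q6 
   q6   q7  q8 
 * q7   q5  q6 
 * q8   q7  q8 
(> = start, * = accepting)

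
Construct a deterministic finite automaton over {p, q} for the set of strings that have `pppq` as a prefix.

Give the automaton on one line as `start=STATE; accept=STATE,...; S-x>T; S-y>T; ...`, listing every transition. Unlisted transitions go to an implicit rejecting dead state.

start=A; accept=E; A-p>B; A-q>F; B-p>C; B-q>F; C-p>D; C-q>F; D-p>F; D-q>E; E-p>E; E-q>E; F-p>F; F-q>F

Walk along `pppq` while the input agrees: from A take `p` to B, and so on. Any deviation drops to the rejecting sink F. Once E is reached the prefix is confirmed and every continuation is accepted.
       p  q 
>  A   B  F 
   B   C  F 
   C   D  F 
   D   F  E 
 * E   E  E 
   F   F  F 
(> = start, * = accepting)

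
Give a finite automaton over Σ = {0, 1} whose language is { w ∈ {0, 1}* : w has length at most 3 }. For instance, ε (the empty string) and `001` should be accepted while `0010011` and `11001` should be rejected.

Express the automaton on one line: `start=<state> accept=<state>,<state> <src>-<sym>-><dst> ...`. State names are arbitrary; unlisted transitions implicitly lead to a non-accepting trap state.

Count input length up to 4: every symbol moves from S0 toward S4, which means 'more than 3' and absorbs. Accept from {S0, S1, S2, S3}.
5 states suffice.
        0   1  
>* S0   S1  S1 
 * S1   S2  S2 
 * S2   S3  S3 
 * S3   S4  S4 
   S4   S4  S4 
(> = start, * = accepting)

start=S0 accept=S0,S1,S2,S3 S0-0->S1 S0-1->S1 S1-0->S2 S1-1->S2 S2-0->S3 S2-1->S3 S3-0->S4 S3-1->S4 S4-0->S4 S4-1->S4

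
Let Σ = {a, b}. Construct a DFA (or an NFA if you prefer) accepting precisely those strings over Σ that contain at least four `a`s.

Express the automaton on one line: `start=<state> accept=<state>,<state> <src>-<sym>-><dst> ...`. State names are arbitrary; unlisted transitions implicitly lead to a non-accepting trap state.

Count `a`s, saturating at 5: states s0 through s4 mean 0 through 4 `a`s seen; s5 means more than 4. Each `a` increments (capped at s5); other symbols loop. Accept from {s4, s5}.
A 6-state machine:
        a   b  
>  s0   s1  s0 
   s1   s2  s1 
   s2   s3  s2 
   s3   s4  s3 
 * s4   s5  s4 
 * s5   s5  s5 
(> = start, * = accepting)

start=s0 accept=s4,s5 s0-a->s1 s0-b->s0 s1-a->s2 s1-b->s1 s2-a->s3 s2-b->s2 s3-a->s4 s3-b->s3 s4-a->s5 s4-b->s4 s5-a->s5 s5-b->s5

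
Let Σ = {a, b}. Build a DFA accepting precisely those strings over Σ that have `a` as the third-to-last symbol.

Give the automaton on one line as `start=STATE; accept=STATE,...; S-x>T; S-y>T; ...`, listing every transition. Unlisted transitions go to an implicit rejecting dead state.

Because acceptance depends on a position counted from the end, the machine has to buffer the most recent 3 symbols. Make each state the string of the last up-to-3 symbols read; on input `x` shift the window left and append `x`. Accept when the buffered window has length 3 and begins with `a`.
          a    b  
>  q0     q1   q2 
   q1     q3   q4 
   q2     q5   q6 
   q3     q7   q8 
   q4     q9  q10 
   q5    q11  q12 
   q6    q13  q14 
 * q7     q7   q8 
 * q8     q9  q10 
 * q9    q11  q12 
 * q10   q13  q14 
   q11    q7   q8 
   q12    q9  q10 
   q13   q11  q12 
   q14   q13  q14 
(> = start, * = accepting)

start=q0; accept=q7,q8,q9,q10; q0-a>q1; q0-b>q2; q1-a>q3; q1-b>q4; q2-a>q5; q2-b>q6; q3-a>q7; q3-b>q8; q4-a>q9; q4-b>q10; q5-a>q11; q5-b>q12; q6-a>q13; q6-b>q14; q7-a>q7; q7-b>q8; q8-a>q9; q8-b>q10; q9-a>q11; q9-b>q12; q10-a>q13; q10-b>q14; q11-a>q7; q11-b>q8; q12-a>q9; q12-b>q10; q13-a>q11; q13-b>q12; q14-a>q13; q14-b>q14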